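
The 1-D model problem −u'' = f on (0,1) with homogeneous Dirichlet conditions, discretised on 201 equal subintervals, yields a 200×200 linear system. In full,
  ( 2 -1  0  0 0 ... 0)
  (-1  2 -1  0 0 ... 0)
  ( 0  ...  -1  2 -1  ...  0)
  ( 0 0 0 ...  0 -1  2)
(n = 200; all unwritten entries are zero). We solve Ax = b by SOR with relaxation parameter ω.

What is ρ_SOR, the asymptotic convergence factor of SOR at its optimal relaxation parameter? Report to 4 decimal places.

n=200: λ(B_J) = 1 − λ(A)/2 = cos(kπ/201); k=1 gives ρ_J = 0.9999.
1 − cos²(π/201) = sin²(π/201) ⇒ √(1−ρ_J²) = sin(π/201) = 0.01563.
ω* = 2 / (1 + 0.01563) = 2 / 1.01563 ≈ 1.9692.
ρ_SOR = ω* − 1 = 1.9692 − 1 = 0.9692.

ρ_SOR = 0.9692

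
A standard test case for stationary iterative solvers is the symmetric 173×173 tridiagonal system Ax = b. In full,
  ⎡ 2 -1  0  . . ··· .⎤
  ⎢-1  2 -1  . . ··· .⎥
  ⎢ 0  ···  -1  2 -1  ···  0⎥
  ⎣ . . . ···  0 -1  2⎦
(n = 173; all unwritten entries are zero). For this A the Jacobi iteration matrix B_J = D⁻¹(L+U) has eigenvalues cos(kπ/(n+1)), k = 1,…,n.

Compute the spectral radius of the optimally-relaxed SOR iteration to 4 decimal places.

n=173: λ(B_J) = 1 − λ(A)/2 = cos(kπ/174); k=1 gives ρ_J = 0.9998.
√(1−ρ_J²) = |sin(π/174)| = 0.01805
ω* = 2/(1+0.01805) = 1.9645
ρ(B_{ω*}) = ω*−1 = 0.9645

ρ_SOR = 0.9645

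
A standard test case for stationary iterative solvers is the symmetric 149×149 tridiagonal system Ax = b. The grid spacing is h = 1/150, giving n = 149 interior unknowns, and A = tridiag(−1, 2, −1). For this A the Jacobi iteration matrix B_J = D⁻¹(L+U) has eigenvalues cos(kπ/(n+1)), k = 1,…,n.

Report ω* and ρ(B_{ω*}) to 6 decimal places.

n=149: λ(B_J) = 1 − λ(A)/2 = cos(kπ/150); k=1 gives ρ_J = 0.999781.
√(1−ρ_J²) = |sin(π/150)| = 0.0209424
Then 2/(1+√(1−ρ_J²)) = 2/(1+0.0209424); ω* = 2/1.0209424 = 1.958974.
and ρ(B_{ω*}) = 1.958974 − 1 = 0.958974.

ω* = 1.958974, ρ_SOR = 0.958974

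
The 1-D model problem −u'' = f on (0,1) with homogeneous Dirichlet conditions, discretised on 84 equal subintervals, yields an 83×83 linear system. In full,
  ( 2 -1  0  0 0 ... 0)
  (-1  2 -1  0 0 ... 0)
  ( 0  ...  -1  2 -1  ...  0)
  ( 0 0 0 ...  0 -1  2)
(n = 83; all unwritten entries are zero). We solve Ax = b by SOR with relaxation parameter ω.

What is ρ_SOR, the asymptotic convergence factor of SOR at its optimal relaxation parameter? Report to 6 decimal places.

n=83: λ(B_J) = 1 − λ(A)/2 = cos(kπ/84); k=1 gives ρ_J = 0.999301.
√(1 − cos²(π/84)) = sin(π/84) ≈ 0.0373912.
So ω* = 2/1.0373912 = 1.927913 (Young).
ρ_SOR = ω* − 1 ≈ 0.927913.

ρ_SOR = 0.927913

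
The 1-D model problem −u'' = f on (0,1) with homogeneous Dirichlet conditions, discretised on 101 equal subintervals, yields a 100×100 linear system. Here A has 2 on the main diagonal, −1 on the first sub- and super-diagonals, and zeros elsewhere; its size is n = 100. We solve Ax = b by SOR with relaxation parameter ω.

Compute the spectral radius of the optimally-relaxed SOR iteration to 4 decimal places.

ρ_SOR = 0.9397

½·tridiag(1,0,1) at n=100: λ_k = cos(kπ/101); max |λ| at k=1 ⇒ ρ_J = cos(π/101) ≈ 0.9995.
1 − cos²(π/101) = sin²(π/101) ⇒ √(1−ρ_J²) = sin(π/101) = 0.03110.
So ω* = 2/1.03110 = 1.9397 (Young).
and ρ(B_{ω*}) = 1.9397 − 1 = 0.9397.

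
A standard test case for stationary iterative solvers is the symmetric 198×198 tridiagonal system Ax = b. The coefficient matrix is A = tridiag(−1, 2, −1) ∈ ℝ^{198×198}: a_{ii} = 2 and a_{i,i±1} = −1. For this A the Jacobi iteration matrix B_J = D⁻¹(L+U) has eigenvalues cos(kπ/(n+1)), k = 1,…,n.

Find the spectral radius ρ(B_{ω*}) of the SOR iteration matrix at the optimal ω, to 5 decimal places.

n=198: λ(B_J) = 1 − λ(A)/2 = cos(kπ/199); k=1 gives ρ_J = 0.99988.
root = sin(π/199) = 0.015786  (since 1−cos² = sin²).
So ω* = 2/1.015786 = 1.96892 (Young).
ρ_SOR = ω* − 1 = 1.96892 − 1 = 0.96892.

ρ_SOR = 0.96892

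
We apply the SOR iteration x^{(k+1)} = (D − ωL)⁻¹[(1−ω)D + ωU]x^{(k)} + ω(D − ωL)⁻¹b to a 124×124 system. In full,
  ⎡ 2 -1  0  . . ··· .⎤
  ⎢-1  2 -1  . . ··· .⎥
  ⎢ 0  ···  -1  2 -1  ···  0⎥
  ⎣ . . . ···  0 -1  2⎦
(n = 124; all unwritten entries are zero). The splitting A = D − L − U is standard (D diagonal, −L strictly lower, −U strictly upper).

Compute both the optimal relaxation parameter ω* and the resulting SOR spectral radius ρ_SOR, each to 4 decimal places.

ω* = 1.9510, ρ_SOR = 0.9510

spectrum of D⁻¹(L+U) = {cos(kπ/125) : 1≤k≤124}; ρ_J = cos(π/125) = 0.9997.
root = sin(π/125) = 0.02513  (since 1−cos² = sin²).
[ω*] 2 ÷ (1 + 0.02513) = 2 ÷ 1.02513 = 1.9510.
ρ(B_{ω*}) = ω*−1 = 0.9510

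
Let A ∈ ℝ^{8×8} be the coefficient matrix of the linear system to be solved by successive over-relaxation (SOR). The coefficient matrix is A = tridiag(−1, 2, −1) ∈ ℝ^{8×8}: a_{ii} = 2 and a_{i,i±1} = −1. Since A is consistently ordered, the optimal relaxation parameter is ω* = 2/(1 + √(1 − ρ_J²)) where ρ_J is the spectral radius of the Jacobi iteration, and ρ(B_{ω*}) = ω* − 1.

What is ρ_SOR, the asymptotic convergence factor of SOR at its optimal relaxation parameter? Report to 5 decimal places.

spectrum of D⁻¹(L+U) = {cos(kπ/9) : 1≤k≤8}; ρ_J = cos(π/9) = 0.93969.
√(1 − cos²(π/9)) = sin(π/9) ≈ 0.342020.
[ω*] 2 ÷ (1 + 0.342020) = 2 ÷ 1.342020 = 1.49029.
ρ(B_{ω*}) = ω*−1 = 0.49029

ρ_SOR = 0.49029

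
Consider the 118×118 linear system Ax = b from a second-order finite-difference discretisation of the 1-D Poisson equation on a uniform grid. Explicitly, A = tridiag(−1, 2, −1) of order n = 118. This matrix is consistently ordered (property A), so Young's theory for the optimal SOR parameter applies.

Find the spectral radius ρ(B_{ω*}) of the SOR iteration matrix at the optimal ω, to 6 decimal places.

[ρ_J] n=118: ρ(B_J) = cos(π/(n+1)) = cos(π/119) = 0.999652.
1 − cos²(π/119) = sin²(π/119) ⇒ √(1−ρ_J²) = sin(π/119) = 0.0263969.
ω* = 2/(1 + 0.0263969) = 2/1.0263969 = 1.948564.
and ρ(B_{ω*}) = 1.948564 − 1 = 0.948564.

ρ_SOR = 0.948564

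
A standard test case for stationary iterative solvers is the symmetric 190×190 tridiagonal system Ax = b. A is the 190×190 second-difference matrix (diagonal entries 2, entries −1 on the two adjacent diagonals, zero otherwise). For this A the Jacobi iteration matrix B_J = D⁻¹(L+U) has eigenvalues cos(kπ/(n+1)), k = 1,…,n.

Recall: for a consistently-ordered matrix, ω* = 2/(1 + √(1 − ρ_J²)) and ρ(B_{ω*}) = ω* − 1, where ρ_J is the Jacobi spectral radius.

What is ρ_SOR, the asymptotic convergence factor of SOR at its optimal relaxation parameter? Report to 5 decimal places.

ρ_SOR = 0.96764

[ρ_J] n=190: ρ(B_J) = cos(π/(n+1)) = cos(π/191) = 0.99986.
√(1−ρ_J²) = |sin(π/191)| = 0.016447
ω* = 2/(1+0.016447) = 1.96764
ρ(B_{ω*}) = ω*−1 = 0.96764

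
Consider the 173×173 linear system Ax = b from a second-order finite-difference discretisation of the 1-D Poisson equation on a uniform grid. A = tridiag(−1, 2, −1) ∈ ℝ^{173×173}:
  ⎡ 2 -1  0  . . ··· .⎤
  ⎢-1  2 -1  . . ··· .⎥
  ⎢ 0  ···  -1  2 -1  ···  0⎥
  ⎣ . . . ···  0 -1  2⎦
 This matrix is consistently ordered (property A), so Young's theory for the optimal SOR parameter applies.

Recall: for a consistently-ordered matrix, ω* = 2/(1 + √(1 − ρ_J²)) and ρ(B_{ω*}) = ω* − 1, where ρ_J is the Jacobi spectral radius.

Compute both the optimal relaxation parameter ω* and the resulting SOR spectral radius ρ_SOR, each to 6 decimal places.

[ρ_J] n=173: ρ(B_J) = cos(π/(n+1)) = cos(π/174) = 0.999837.
root = sin(π/174) = 0.0180541  (since 1−cos² = sin²).
Then 2/(1+√(1−ρ_J²)) = 2/(1+0.0180541); ω* = 2/1.0180541 = 1.964532.
Hence ρ(B_{ω*}) = 1.964532 − 1 = 0.964532.

ω* = 1.964532, ρ_SOR = 0.964532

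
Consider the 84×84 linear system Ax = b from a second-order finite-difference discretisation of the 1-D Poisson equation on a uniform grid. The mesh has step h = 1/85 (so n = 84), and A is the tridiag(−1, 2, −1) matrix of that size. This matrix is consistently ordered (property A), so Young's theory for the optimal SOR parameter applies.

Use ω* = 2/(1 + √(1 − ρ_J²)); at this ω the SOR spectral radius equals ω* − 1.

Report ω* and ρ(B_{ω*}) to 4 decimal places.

With n=84, ρ(Jacobi) = cos(π/85) = 0.9993.
root = sin(π/85) = 0.03695  (since 1−cos² = sin²).
So ω* = 2/1.03695 = 1.9287 (Young).
and ρ(B_{ω*}) = 1.9287 − 1 = 0.9287.

ω* = 1.9287, ρ_SOR = 0.9287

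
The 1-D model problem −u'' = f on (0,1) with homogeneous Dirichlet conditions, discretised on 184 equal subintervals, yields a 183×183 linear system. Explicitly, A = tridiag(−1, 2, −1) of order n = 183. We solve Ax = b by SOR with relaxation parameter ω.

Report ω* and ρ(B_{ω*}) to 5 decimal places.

ω* = 1.96643, ρ_SOR = 0.96643

spectrum of D⁻¹(L+U) = {cos(kπ/184) : 1≤k≤183}; ρ_J = cos(π/184) = 0.99985.
1 − cos²(π/184) = sin²(π/184) ⇒ √(1−ρ_J²) = sin(π/184) = 0.017073.
Young: ω* = 2/(1+√(1−ρ_J²)) = 2/(1+0.017073) = 2/1.017073 = 1.96643.
Hence ρ(B_{ω*}) = 1.96643 − 1 = 0.96643.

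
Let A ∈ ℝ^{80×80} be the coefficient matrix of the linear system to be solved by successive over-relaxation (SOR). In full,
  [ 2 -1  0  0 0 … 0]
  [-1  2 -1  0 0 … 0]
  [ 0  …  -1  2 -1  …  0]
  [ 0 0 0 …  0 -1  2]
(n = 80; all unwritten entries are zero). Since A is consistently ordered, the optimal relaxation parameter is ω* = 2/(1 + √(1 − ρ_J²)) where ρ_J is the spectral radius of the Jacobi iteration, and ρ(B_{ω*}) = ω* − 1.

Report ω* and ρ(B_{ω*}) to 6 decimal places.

½·tridiag(1,0,1) at n=80: λ_k = cos(kπ/81); max |λ| at k=1 ⇒ ρ_J = cos(π/81) ≈ 0.999248.
√(1 − cos²(π/81)) = sin(π/81) ≈ 0.0387754.
[ω*] 2 ÷ (1 + 0.0387754) = 2 ÷ 1.0387754 = 1.925344.
Hence ρ(B_{ω*}) = 1.925344 − 1 = 0.925344.

ω* = 1.925344, ρ_SOR = 0.925344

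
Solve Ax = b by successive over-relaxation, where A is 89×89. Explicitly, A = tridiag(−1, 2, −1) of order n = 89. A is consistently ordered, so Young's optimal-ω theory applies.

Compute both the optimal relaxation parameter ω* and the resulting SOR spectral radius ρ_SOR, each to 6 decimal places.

ω* = 1.932555, ρ_SOR = 0.932555

½·tridiag(1,0,1) at n=89: λ_k = cos(kπ/90); max |λ| at k=1 ⇒ ρ_J = cos(π/90) ≈ 0.999391.
√(1−ρ_J²) simplifies to sin(π/90) = 0.0348995.
ω* = 2/(1+0.0348995) = 1.932555
Hence ρ(B_{ω*}) = 1.932555 − 1 = 0.932555.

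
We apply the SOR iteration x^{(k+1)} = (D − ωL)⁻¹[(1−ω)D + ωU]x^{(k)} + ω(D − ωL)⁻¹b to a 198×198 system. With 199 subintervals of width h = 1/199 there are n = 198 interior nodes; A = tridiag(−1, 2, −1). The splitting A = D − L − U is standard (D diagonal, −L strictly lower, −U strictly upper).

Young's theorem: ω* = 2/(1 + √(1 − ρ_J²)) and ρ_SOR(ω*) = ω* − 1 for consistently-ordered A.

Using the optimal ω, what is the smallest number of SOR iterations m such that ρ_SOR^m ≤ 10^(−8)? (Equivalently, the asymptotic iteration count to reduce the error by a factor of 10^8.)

m = 584

B_J for the 198×198 system has eigenvalues cos(kπ/199); ρ_J = cos(π/199) = 0.9998754.
1 − cos²(π/199) = sin²(π/199) ⇒ √(1−ρ_J²) = sin(π/199) = 0.0157862.
So ω* = 2/1.0157862 = 1.9689183 (Young).
[ρ_SOR] ω* − 1 = 0.9689183.
m ≥ 8·ln10 / (−ln 0.9689183) = 583.395; smallest integer m = 584.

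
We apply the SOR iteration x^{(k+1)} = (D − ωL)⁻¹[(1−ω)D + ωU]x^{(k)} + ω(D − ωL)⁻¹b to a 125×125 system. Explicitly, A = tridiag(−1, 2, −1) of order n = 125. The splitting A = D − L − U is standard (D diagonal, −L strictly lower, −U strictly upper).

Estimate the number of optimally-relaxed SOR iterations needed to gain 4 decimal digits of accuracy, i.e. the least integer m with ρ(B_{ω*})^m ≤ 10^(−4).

B_J for the 125×125 system has eigenvalues cos(kπ/126); ρ_J = cos(π/126) = 0.9996892.
root = sin(π/126) = 0.0249307  (since 1−cos² = sin²).
Then 2/(1+√(1−ρ_J²)) = 2/(1+0.0249307); ω* = 2/1.0249307 = 1.9513514.
ρ(B_{ω*}) = ω*−1 = 0.9513514
4·ln10 = 9.21034; −ln(0.9513514) = 0.0498718; m = ⌈9.21034/0.0498718⌉ = ⌈184.680⌉ = 185.

m = 185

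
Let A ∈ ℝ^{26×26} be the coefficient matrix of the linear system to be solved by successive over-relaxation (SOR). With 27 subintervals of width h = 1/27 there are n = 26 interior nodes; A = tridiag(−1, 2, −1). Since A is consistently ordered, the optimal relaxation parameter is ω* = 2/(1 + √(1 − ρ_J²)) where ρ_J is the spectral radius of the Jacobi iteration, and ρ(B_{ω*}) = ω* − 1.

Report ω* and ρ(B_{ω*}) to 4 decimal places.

ω* = 1.7920, ρ_SOR = 0.7920

[ρ_J] n=26: ρ(B_J) = cos(π/(n+1)) = cos(π/27) = 0.9932.
√(1 − cos²(π/27)) = sin(π/27) ≈ 0.11609.
Young: ω* = 2/(1+√(1−ρ_J²)) = 2/(1+0.11609) = 2/1.11609 = 1.7920.
and ρ(B_{ω*}) = 1.7920 − 1 = 0.7920.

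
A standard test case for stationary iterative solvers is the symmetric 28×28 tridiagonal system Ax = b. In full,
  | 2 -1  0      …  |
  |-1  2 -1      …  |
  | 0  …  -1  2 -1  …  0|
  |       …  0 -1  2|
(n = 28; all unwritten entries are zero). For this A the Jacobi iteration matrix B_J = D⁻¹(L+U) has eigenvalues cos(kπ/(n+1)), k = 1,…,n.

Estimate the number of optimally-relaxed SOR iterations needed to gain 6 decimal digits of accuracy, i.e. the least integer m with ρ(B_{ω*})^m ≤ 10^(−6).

m = 64

ρ_J = max_k |cos(kπ/29)| = cos(π/29) = 0.9941380
√(1−ρ_J²) simplifies to sin(π/29) = 0.1081190.
ω* = 2 / (1 + 0.1081190) = 2 / 1.1081190 ≈ 1.8048603.
ρ(B_{ω*}) = ω*−1 = 0.8048603
6·ln10 = 13.8155; −ln(0.8048603) = 0.217087; m = ⌈13.8155/0.217087⌉ = ⌈63.640⌉ = 64.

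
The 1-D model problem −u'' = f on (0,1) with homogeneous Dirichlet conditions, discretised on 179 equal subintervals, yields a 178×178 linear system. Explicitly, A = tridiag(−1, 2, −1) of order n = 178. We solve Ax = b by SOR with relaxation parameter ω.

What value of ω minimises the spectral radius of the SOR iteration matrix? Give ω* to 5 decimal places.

ω* = 1.96551

n=178: λ(B_J) = 1 − λ(A)/2 = cos(kπ/179); k=1 gives ρ_J = 0.99985.
root = sin(π/179) = 0.017550  (since 1−cos² = sin²).
So ω* = 2/1.017550 = 1.96551 (Young).
At ω = 1.96551 every |λ(B_ω)| = ω−1, so ρ_SOR = 0.96551.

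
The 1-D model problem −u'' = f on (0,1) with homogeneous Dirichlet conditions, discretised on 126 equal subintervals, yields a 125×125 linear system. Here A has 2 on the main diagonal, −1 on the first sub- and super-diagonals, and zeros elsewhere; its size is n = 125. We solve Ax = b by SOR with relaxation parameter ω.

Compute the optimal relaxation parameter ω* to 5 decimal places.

ω* = 1.95135

ρ_J = max_k |cos(kπ/126)| = cos(π/126) = 0.99969
1 − cos²(π/126) = sin²(π/126) ⇒ √(1−ρ_J²) = sin(π/126) = 0.024931.
Young: ω* = 2/(1+√(1−ρ_J²)) = 2/(1+0.024931) = 2/1.024931 = 1.95135.
and ρ(B_{ω*}) = 1.95135 − 1 = 0.95135.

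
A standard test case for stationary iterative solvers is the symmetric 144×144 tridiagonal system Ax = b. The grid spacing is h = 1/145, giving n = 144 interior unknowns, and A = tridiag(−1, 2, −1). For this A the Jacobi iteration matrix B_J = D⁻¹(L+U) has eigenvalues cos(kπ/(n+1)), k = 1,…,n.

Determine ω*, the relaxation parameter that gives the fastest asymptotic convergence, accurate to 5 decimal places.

With n=144, ρ(Jacobi) = cos(π/145) = 0.99977.
root = sin(π/145) = 0.021664  (since 1−cos² = sin²).
[ω*] 2 ÷ (1 + 0.021664) = 2 ÷ 1.021664 = 1.95759.
ρ_SOR = ω* − 1 = 1.95759 − 1 = 0.95759.

ω* = 1.95759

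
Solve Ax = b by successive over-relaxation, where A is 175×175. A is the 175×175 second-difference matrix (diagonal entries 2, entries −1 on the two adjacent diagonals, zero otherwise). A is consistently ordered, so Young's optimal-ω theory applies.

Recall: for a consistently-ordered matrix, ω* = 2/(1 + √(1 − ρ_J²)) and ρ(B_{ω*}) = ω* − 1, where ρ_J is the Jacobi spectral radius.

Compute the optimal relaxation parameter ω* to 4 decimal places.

½·tridiag(1,0,1) at n=175: λ_k = cos(kπ/176); max |λ| at k=1 ⇒ ρ_J = cos(π/176) ≈ 0.9998.
√(1 − cos²(π/176)) = sin(π/176) ≈ 0.01785.
ω* = 2/(1 + 0.01785) = 2/1.01785 = 1.9649.
[ρ_SOR] ω* − 1 = 0.9649.

ω* = 1.9649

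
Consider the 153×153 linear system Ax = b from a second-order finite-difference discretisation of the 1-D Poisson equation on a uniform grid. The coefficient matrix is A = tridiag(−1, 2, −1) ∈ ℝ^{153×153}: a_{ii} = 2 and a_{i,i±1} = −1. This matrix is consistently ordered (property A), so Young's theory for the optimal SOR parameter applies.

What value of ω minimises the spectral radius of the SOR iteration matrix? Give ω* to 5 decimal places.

ρ_J = max_k |cos(kπ/154)| = cos(π/154) = 0.99979
√(1−ρ_J²) simplifies to sin(π/154) = 0.020399.
Then 2/(1+√(1−ρ_J²)) = 2/(1+0.020399); ω* = 2/1.020399 = 1.96002.
ρ_SOR = ω* − 1 = 1.96002 − 1 = 0.96002.

ω* = 1.96002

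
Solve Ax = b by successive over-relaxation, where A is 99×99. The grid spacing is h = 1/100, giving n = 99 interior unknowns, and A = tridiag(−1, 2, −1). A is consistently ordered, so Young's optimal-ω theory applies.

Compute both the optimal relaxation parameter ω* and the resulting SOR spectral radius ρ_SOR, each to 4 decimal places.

ρ_J = max_k |cos(kπ/100)| = cos(π/100) = 0.9995
1 − cos²(π/100) = sin²(π/100) ⇒ √(1−ρ_J²) = sin(π/100) = 0.03141.
Then 2/(1+√(1−ρ_J²)) = 2/(1+0.03141); ω* = 2/1.03141 = 1.9391.
ρ_SOR = ω* − 1 ≈ 0.9391.

ω* = 1.9391, ρ_SOR = 0.9391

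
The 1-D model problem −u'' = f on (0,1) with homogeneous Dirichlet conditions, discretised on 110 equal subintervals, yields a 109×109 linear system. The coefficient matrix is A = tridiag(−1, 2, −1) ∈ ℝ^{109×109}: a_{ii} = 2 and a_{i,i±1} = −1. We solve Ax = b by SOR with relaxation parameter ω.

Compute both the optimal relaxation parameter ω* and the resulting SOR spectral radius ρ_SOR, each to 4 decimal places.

ω* = 1.9445, ρ_SOR = 0.9445

½·tridiag(1,0,1) at n=109: λ_k = cos(kπ/110); max |λ| at k=1 ⇒ ρ_J = cos(π/110) ≈ 0.9996.
root = sin(π/110) = 0.02856  (since 1−cos² = sin²).
ω* = 2/(1+0.02856) = 1.9445
[ρ_SOR] ω* − 1 = 0.9445.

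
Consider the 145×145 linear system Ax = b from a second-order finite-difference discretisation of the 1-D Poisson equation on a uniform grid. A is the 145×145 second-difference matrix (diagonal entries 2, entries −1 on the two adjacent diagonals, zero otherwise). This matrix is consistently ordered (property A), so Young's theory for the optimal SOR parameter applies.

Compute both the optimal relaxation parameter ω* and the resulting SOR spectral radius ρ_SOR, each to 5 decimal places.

ω* = 1.95787, ρ_SOR = 0.95787

spectrum of D⁻¹(L+U) = {cos(kπ/146) : 1≤k≤145}; ρ_J = cos(π/146) = 0.99977.
root = sin(π/146) = 0.021516  (since 1−cos² = sin²).
So ω* = 2/1.021516 = 1.95787 (Young).
ρ_SOR = ω* − 1 = 1.95787 − 1 = 0.95787.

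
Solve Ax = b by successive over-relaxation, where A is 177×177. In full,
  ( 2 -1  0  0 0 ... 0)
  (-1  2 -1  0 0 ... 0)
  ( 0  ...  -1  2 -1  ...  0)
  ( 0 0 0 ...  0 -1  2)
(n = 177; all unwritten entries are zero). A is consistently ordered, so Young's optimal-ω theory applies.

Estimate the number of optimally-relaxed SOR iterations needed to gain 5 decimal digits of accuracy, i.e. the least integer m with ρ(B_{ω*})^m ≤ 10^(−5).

m = 327

ρ_J = max_k |cos(kπ/178)| = cos(π/178) = 0.9998443
√(1 − cos²(π/178)) = sin(π/178) ≈ 0.0176485.
ω* = 2 / (1 + 0.0176485) = 2 / 1.0176485 ≈ 1.9653151.
ρ(B_{ω*}) = ω*−1 = 0.9653151
For 5 digits: m = 5·ln10 / (−ln 0.9653151) = 11.5129/0.0353007 = 326.138; round up → m = 327.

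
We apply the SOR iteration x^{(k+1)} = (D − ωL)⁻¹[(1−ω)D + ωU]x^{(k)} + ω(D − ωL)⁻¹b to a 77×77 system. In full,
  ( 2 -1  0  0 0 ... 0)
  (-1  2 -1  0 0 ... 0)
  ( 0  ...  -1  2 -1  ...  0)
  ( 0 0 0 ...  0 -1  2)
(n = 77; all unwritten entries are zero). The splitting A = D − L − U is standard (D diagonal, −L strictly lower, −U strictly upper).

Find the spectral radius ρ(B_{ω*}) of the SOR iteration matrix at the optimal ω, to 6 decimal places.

ρ_SOR = 0.922585

[ρ_J] n=77: ρ(B_J) = cos(π/(n+1)) = cos(π/78) = 0.999189.
√(1−ρ_J²) = |sin(π/78)| = 0.0402659
ω* = 2 / (1 + 0.0402659) = 2 / 1.0402659 ≈ 1.922585.
At ω = 1.922585 every |λ(B_ω)| = ω−1, so ρ_SOR = 0.922585.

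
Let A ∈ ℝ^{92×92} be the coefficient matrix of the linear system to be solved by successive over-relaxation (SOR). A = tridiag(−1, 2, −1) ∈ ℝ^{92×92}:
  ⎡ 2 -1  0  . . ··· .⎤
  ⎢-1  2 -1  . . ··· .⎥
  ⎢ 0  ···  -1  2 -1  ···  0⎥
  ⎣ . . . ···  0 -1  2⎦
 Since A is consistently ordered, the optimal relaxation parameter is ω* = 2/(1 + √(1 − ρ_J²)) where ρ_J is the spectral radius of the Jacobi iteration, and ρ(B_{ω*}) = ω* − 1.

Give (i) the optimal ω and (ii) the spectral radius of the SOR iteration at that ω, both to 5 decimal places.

ρ_J = max_k |cos(kπ/93)| = cos(π/93) = 0.99943
root = sin(π/93) = 0.033774  (since 1−cos² = sin²).
Then 2/(1+√(1−ρ_J²)) = 2/(1+0.033774); ω* = 2/1.033774 = 1.93466.
ρ_SOR = ω* − 1 = 1.93466 − 1 = 0.93466.

ω* = 1.93466, ρ_SOR = 0.93466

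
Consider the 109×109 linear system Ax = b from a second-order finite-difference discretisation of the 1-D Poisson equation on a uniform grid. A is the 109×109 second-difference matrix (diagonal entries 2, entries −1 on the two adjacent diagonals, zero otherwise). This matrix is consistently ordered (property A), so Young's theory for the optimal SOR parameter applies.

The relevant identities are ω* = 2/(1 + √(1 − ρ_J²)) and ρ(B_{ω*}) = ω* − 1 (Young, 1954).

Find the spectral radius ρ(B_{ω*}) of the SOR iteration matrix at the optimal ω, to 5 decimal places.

ρ_J = max_k |cos(kπ/110)| = cos(π/110) = 0.99959
root = sin(π/110) = 0.028556  (since 1−cos² = sin²).
Then 2/(1+√(1−ρ_J²)) = 2/(1+0.028556); ω* = 2/1.028556 = 1.94447.
Hence ρ(B_{ω*}) = 1.94447 − 1 = 0.94447.

ρ_SOR = 0.94447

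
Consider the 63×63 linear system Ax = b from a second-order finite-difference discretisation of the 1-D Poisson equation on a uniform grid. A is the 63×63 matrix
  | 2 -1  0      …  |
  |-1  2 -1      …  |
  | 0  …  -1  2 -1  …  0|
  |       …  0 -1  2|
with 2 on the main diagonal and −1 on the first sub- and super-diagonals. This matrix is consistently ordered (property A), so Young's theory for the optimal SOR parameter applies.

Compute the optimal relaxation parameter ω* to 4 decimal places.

With n=63, ρ(Jacobi) = cos(π/64) = 0.9988.
1 − cos²(π/64) = sin²(π/64) ⇒ √(1−ρ_J²) = sin(π/64) = 0.04907.
ω* = 2 / (1 + 0.04907) = 2 / 1.04907 ≈ 1.9065.
ρ_SOR = ω* − 1 ≈ 0.9065.

ω* = 1.9065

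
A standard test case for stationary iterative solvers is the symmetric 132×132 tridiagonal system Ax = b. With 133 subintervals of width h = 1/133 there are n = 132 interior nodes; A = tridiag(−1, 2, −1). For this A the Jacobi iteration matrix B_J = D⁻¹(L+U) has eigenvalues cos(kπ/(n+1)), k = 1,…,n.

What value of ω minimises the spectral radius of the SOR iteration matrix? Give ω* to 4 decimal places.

ω* = 1.9539

With n=132, ρ(Jacobi) = cos(π/133) = 0.9997.
1 − cos²(π/133) = sin²(π/133) ⇒ √(1−ρ_J²) = sin(π/133) = 0.02362.
ω* = 2/(1+0.02362) = 1.9539
ρ_SOR = ω* − 1 = 1.9539 − 1 = 0.9539.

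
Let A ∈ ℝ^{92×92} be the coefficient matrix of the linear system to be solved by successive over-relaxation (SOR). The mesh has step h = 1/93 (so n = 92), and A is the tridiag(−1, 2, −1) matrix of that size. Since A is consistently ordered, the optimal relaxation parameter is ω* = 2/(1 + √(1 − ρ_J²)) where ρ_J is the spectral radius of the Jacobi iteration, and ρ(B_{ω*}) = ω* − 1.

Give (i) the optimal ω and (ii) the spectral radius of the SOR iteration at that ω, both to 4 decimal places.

ω* = 1.9347, ρ_SOR = 0.9347

spectrum of D⁻¹(L+U) = {cos(kπ/93) : 1≤k≤92}; ρ_J = cos(π/93) = 0.9994.
√(1−ρ_J²) simplifies to sin(π/93) = 0.03377.
ω* = 2/(1+0.03377) = 1.9347
and ρ(B_{ω*}) = 1.9347 − 1 = 0.9347.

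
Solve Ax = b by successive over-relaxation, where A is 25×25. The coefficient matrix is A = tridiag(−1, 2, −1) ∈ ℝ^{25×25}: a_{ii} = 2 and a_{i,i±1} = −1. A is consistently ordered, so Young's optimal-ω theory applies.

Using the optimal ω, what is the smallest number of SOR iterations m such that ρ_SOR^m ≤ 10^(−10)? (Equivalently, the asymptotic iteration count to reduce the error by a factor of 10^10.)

m = 96

spectrum of D⁻¹(L+U) = {cos(kπ/26) : 1≤k≤25}; ρ_J = cos(π/26) = 0.9927089.
√(1−ρ_J²) = |sin(π/26)| = 0.1205367
ω* = 2 / (1 + 0.1205367) = 2 / 1.1205367 ≈ 1.7848590.
ρ_SOR = ω* − 1 = 1.7848590 − 1 = 0.7848590.
10·ln10 = 23.0259; −ln(0.7848590) = 0.242251; m = ⌈23.0259/0.242251⌉ = ⌈95.050⌉ = 96.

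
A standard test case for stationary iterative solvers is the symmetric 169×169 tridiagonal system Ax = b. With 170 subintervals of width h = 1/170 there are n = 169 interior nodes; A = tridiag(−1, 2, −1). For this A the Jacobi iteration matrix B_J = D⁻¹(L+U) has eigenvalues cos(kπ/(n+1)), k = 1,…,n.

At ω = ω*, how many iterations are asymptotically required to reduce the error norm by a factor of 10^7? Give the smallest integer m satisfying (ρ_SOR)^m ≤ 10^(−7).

m = 437

[ρ_J] n=169: ρ(B_J) = cos(π/(n+1)) = cos(π/170) = 0.9998293.
√(1−ρ_J²) simplifies to sin(π/170) = 0.0184789.
So ω* = 2/1.0184789 = 1.9637127 (Young).
ρ_SOR = ω* − 1 ≈ 0.9637127.
Need (0.9637127)^m ≤ 10^(−7): m ≥ 7·ln10/|ln 0.9637127| = 16.1181/0.0369621 = 436.071 ⇒ m = 437.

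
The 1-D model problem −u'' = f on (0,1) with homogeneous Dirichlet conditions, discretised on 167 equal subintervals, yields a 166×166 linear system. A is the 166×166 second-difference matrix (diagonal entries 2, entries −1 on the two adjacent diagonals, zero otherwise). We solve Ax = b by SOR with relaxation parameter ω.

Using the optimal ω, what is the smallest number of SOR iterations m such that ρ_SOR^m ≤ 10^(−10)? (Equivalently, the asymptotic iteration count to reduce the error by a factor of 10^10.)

m = 612

With n=166, ρ(Jacobi) = cos(π/167) = 0.9998231.
1 − cos²(π/167) = sin²(π/167) ⇒ √(1−ρ_J²) = sin(π/167) = 0.0188108.
ω* = 2/(1 + 0.0188108) = 2/1.0188108 = 1.9630730.
and ρ(B_{ω*}) = 1.9630730 − 1 = 0.9630730.
(0.9630730)^m ≤ 10^{−10}  ⇒  m·ln(0.9630730) ≤ −10·ln10  ⇒  m ≥ 611.966  ⇒  m = 612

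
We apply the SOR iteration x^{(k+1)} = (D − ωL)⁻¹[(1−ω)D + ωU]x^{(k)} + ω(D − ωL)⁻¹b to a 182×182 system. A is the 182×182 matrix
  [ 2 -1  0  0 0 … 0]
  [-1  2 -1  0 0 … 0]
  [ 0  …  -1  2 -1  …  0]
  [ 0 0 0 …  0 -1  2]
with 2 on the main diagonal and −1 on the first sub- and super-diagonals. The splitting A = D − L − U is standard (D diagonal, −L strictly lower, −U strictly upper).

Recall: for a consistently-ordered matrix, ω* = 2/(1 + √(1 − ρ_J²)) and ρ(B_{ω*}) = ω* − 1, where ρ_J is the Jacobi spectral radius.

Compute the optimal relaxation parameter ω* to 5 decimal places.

[ρ_J] n=182: ρ(B_J) = cos(π/(n+1)) = cos(π/183) = 0.99985.
√(1−ρ_J²) = |sin(π/183)| = 0.017166
Then 2/(1+√(1−ρ_J²)) = 2/(1+0.017166); ω* = 2/1.017166 = 1.96625.
ρ_SOR = ω* − 1 = 1.96625 − 1 = 0.96625.

ω* = 1.96625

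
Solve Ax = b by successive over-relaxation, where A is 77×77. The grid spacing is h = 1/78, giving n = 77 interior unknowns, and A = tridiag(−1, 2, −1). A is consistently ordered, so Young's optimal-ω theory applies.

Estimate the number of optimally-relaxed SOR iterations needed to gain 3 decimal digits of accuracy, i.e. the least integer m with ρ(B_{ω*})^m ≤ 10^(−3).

m = 86

[ρ_J] n=77: ρ(B_J) = cos(π/(n+1)) = cos(π/78) = 0.9991890.
√(1−ρ_J²) = |sin(π/78)| = 0.0402659
So ω* = 2/1.0402659 = 1.9225854 (Young).
ρ_SOR = ω* − 1 ≈ 0.9225854.
For 3 digits: m = 3·ln10 / (−ln 0.9225854) = 6.90776/0.0805753 = 85.730; round up → m = 86.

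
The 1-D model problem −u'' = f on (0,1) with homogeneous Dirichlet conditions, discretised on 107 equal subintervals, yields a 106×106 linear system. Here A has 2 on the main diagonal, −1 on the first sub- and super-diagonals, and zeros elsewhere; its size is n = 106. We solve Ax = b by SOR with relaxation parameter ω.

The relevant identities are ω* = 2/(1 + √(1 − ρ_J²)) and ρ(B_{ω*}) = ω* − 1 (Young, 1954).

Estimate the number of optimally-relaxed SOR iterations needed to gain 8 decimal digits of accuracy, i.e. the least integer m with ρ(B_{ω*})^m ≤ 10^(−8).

B_J for the 106×106 system has eigenvalues cos(kπ/107); ρ_J = cos(π/107) = 0.9995690.
root = sin(π/107) = 0.0293565  (since 1−cos² = sin²).
Young: ω* = 2/(1+√(1−ρ_J²)) = 2/(1+0.0293565) = 2/1.0293565 = 1.9429615.
[ρ_SOR] ω* − 1 = 0.9429615.
(0.9429615)^m ≤ 10^{−8}  ⇒  m·ln(0.9429615) ≤ −8·ln10  ⇒  m ≥ 313.652  ⇒  m = 314

m = 314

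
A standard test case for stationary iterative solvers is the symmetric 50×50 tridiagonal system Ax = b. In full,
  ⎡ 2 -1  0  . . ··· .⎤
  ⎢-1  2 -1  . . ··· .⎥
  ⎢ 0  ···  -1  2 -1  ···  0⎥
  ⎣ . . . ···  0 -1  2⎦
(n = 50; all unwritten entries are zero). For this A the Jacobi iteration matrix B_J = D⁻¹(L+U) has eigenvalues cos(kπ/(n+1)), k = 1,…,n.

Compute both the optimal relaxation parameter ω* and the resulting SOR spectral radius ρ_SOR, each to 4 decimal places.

ω* = 1.8840, ρ_SOR = 0.8840

ρ_J = max_k |cos(kπ/51)| = cos(π/51) = 0.9981
1 − cos²(π/51) = sin²(π/51) ⇒ √(1−ρ_J²) = sin(π/51) = 0.06156.
Young: ω* = 2/(1+√(1−ρ_J²)) = 2/(1+0.06156) = 2/1.06156 = 1.8840.
At ω = 1.8840 every |λ(B_ω)| = ω−1, so ρ_SOR = 0.8840.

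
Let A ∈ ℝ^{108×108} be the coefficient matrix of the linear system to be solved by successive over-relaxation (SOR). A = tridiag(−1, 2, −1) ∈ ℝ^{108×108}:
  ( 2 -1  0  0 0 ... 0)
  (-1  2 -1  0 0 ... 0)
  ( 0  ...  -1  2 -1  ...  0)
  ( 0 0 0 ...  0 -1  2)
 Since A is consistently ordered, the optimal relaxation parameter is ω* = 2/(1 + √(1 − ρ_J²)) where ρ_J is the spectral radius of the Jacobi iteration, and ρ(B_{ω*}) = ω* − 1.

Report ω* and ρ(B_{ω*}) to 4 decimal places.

[ρ_J] n=108: ρ(B_J) = cos(π/(n+1)) = cos(π/109) = 0.9996.
√(1−ρ_J²) = |sin(π/109)| = 0.02882
Then 2/(1+√(1−ρ_J²)) = 2/(1+0.02882); ω* = 2/1.02882 = 1.9440.
ρ_SOR = ω* − 1 ≈ 0.9440.

ω* = 1.9440, ρ_SOR = 0.9440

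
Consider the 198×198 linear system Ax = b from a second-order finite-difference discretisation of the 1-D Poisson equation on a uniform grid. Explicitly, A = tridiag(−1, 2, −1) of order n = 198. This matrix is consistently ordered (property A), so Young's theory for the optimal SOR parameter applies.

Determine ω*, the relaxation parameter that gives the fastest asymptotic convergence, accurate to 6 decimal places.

ω* = 1.968918

spectrum of D⁻¹(L+U) = {cos(kπ/199) : 1≤k≤198}; ρ_J = cos(π/199) = 0.999875.
√(1 − cos²(π/199)) = sin(π/199) ≈ 0.0157862.
ω* = 2/(1+0.0157862) = 1.968918
ρ_SOR = ω* − 1 = 1.968918 − 1 = 0.968918.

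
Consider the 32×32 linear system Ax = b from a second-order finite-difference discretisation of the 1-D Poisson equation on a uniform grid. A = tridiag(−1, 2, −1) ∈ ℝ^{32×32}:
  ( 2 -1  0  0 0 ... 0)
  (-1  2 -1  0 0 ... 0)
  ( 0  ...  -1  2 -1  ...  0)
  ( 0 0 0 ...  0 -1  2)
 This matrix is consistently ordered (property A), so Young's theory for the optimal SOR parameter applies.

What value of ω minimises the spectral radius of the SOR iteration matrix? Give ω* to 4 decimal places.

[ρ_J] n=32: ρ(B_J) = cos(π/(n+1)) = cos(π/33) = 0.9955.
1 − cos²(π/33) = sin²(π/33) ⇒ √(1−ρ_J²) = sin(π/33) = 0.09506.
Then 2/(1+√(1−ρ_J²)) = 2/(1+0.09506); ω* = 2/1.09506 = 1.8264.
[ρ_SOR] ω* − 1 = 0.8264.

ω* = 1.8264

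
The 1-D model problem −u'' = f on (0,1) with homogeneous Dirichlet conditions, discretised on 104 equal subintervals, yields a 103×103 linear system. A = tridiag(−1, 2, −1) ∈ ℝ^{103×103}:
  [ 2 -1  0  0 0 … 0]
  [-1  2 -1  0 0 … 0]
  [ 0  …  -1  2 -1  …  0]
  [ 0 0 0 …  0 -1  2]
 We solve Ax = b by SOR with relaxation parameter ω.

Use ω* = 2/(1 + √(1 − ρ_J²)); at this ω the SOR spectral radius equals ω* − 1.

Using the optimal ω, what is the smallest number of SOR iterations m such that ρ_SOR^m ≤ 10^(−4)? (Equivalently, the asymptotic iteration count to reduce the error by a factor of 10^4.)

m = 153

spectrum of D⁻¹(L+U) = {cos(kπ/104) : 1≤k≤103}; ρ_J = cos(π/104) = 0.9995438.
root = sin(π/104) = 0.0302030  (since 1−cos² = sin²).
Young: ω* = 2/(1+√(1−ρ_J²)) = 2/(1+0.0302030) = 2/1.0302030 = 1.9413650.
and ρ(B_{ω*}) = 1.9413650 − 1 = 0.9413650.
(0.9413650)^m ≤ 10^{−4}  ⇒  m·ln(0.9413650) ≤ −4·ln10  ⇒  m ≥ 152.428  ⇒  m = 153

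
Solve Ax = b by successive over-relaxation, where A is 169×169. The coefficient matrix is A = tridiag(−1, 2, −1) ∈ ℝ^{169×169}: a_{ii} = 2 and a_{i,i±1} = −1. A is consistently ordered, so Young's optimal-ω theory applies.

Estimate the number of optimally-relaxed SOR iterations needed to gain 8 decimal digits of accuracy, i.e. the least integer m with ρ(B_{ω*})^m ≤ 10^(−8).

m = 499

B_J for the 169×169 system has eigenvalues cos(kπ/170); ρ_J = cos(π/170) = 0.9998293.
√(1−ρ_J²) simplifies to sin(π/170) = 0.0184789.
Then 2/(1+√(1−ρ_J²)) = 2/(1+0.0184789); ω* = 2/1.0184789 = 1.9637127.
ρ_SOR = ω* − 1 ≈ 0.9637127.
For 8 digits: m = 8·ln10 / (−ln 0.9637127) = 18.4207/0.0369621 = 498.367; round up → m = 499.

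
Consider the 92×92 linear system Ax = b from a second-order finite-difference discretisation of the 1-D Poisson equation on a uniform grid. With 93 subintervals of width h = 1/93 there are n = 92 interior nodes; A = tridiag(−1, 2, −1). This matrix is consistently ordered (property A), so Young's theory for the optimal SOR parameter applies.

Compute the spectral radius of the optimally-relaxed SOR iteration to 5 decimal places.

ρ_SOR = 0.93466

B_J for the 92×92 system has eigenvalues cos(kπ/93); ρ_J = cos(π/93) = 0.99943.
√(1−ρ_J²) = |sin(π/93)| = 0.033774
Then 2/(1+√(1−ρ_J²)) = 2/(1+0.033774); ω* = 2/1.033774 = 1.93466.
At ω = 1.93466 every |λ(B_ω)| = ω−1, so ρ_SOR = 0.93466.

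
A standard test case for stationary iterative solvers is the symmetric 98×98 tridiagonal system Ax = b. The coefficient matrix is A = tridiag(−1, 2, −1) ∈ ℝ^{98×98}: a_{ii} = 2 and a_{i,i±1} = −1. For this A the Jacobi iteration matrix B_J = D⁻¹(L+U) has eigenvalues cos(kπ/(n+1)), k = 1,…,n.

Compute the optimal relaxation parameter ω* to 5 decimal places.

spectrum of D⁻¹(L+U) = {cos(kπ/99) : 1≤k≤98}; ρ_J = cos(π/99) = 0.99950.
√(1−ρ_J²) simplifies to sin(π/99) = 0.031728.
Then 2/(1+√(1−ρ_J²)) = 2/(1+0.031728); ω* = 2/1.031728 = 1.93850.
and ρ(B_{ω*}) = 1.93850 − 1 = 0.93850.

ω* = 1.93850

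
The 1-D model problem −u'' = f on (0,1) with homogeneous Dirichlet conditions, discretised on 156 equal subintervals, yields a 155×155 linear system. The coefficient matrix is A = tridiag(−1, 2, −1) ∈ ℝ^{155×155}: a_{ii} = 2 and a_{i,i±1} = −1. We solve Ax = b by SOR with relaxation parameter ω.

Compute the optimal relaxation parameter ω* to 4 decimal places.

spectrum of D⁻¹(L+U) = {cos(kπ/156) : 1≤k≤155}; ρ_J = cos(π/156) = 0.9998.
1 − cos²(π/156) = sin²(π/156) ⇒ √(1−ρ_J²) = sin(π/156) = 0.02014.
Young: ω* = 2/(1+√(1−ρ_J²)) = 2/(1+0.02014) = 2/1.02014 = 1.9605.
[ρ_SOR] ω* − 1 = 0.9605.

ω* = 1.9605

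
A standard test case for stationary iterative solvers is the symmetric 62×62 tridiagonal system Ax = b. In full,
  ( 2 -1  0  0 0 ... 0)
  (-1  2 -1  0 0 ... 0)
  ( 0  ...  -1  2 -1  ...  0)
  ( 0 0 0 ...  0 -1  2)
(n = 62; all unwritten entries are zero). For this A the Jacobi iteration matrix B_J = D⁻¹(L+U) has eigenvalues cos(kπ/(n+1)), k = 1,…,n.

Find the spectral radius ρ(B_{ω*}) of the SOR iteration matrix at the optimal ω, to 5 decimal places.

ρ_SOR = 0.90504

B_J for the 62×62 system has eigenvalues cos(kπ/63); ρ_J = cos(π/63) = 0.99876.
√(1 − cos²(π/63)) = sin(π/63) ≈ 0.049846.
ω* = 2/(1 + 0.049846) = 2/1.049846 = 1.90504.
ρ(B_{ω*}) = ω*−1 = 0.90504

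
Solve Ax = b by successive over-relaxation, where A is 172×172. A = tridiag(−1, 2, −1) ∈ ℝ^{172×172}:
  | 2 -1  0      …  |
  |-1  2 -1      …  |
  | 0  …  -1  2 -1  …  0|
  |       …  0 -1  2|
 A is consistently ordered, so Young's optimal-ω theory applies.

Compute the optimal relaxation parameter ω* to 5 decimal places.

[ρ_J] n=172: ρ(B_J) = cos(π/(n+1)) = cos(π/173) = 0.99984.
√(1−ρ_J²) simplifies to sin(π/173) = 0.018158.
ω* = 2/(1+0.018158) = 1.96433
and ρ(B_{ω*}) = 1.96433 − 1 = 0.96433.

ω* = 1.96433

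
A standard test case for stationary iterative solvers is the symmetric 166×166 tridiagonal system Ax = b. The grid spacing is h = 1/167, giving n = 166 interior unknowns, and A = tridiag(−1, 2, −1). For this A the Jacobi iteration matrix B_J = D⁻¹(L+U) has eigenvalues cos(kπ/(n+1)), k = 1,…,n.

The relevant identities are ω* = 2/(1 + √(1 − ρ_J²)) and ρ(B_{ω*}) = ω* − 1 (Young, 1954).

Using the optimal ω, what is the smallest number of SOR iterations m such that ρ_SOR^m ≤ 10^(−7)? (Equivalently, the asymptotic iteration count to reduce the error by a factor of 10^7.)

spectrum of D⁻¹(L+U) = {cos(kπ/167) : 1≤k≤166}; ρ_J = cos(π/167) = 0.9998231.
√(1 − cos²(π/167)) = sin(π/167) ≈ 0.0188108.
Then 2/(1+√(1−ρ_J²)) = 2/(1+0.0188108); ω* = 2/1.0188108 = 1.9630730.
Hence ρ(B_{ω*}) = 1.9630730 − 1 = 0.9630730.
Need (0.9630730)^m ≤ 10^(−7): m ≥ 7·ln10/|ln 0.9630730| = 16.1181/0.0376261 = 428.376 ⇒ m = 429.

m = 429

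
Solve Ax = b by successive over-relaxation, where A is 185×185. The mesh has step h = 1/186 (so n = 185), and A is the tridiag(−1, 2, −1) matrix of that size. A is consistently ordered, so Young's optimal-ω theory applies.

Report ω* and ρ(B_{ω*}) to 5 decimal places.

ρ_J = max_k |cos(kπ/186)| = cos(π/186) = 0.99986
1 − cos²(π/186) = sin²(π/186) ⇒ √(1−ρ_J²) = sin(π/186) = 0.016889.
Then 2/(1+√(1−ρ_J²)) = 2/(1+0.016889); ω* = 2/1.016889 = 1.96678.
ρ(B_{ω*}) = ω*−1 = 0.96678

ω* = 1.96678, ρ_SOR = 0.96678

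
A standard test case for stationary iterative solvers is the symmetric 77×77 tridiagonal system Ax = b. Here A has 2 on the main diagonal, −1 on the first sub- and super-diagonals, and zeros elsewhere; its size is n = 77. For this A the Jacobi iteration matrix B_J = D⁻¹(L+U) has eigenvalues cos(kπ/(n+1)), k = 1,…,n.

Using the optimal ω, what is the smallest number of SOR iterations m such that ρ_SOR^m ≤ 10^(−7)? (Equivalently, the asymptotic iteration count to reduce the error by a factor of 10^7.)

m = 201

[ρ_J] n=77: ρ(B_J) = cos(π/(n+1)) = cos(π/78) = 0.9991890.
√(1 − cos²(π/78)) = sin(π/78) ≈ 0.0402659.
[ω*] 2 ÷ (1 + 0.0402659) = 2 ÷ 1.0402659 = 1.9225854.
and ρ(B_{ω*}) = 1.9225854 − 1 = 0.9225854.
For 7 digits: m = 7·ln10 / (−ln 0.9225854) = 16.1181/0.0805753 = 200.038; round up → m = 201.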